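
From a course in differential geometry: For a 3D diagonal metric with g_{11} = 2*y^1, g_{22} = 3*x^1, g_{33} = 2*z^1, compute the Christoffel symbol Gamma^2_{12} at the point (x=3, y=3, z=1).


For a diagonal metric, Gamma^k_{ij} = (1/2) g^{kk} (dg_{ik}/dx_j + dg_{jk}/dx_i - dg_{ij}/dx_k).
The metric is diagonal, so g_{ab} = 0 for a != b.
At the given point: g_{11} = 6, g_{22} = 9, g_{33} = 2
g^{22} = 1/9
dg_{12}/dx_2 = 0 (off-diagonal)
dg_{22}/dx_1 = dg_{22}/dx_1 = 3
dg_{12}/dx_2 = 0 (off-diagonal)
Numerator = 0 + 3 - 0 = 3
Gamma^2_{12} = 3 / (2 * 9) = 1/6

1/6


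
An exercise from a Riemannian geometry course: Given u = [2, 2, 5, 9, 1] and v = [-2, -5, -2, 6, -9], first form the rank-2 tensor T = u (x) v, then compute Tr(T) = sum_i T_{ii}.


The outer product gives T_{ij} = u_i v_j.
The trace (contraction) is Tr(T) = sum_i T_{ii} = sum_i u_i v_i.
Diagonal entries:
T_{11} = u_1 * v_1 = 2 * -2 = -4
T_{22} = u_2 * v_2 = 2 * -5 = -10
T_{33} = u_3 * v_3 = 5 * -2 = -10
T_{44} = u_4 * v_4 = 9 * 6 = 54
T_{55} = u_5 * v_5 = 1 * -9 = -9
Tr(T) = -4 + -10 + -10 + 54 + -9 = 21

21


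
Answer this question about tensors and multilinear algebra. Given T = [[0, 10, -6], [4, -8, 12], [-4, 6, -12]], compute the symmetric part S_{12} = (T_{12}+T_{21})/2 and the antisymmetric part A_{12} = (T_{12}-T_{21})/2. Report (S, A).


T_{12} = 10
T_{21} = 4
S_{12} = (10 + 4)/2 = 14/2 = 7
A_{12} = (10 - 4)/2 = 6/2 = 3
Check: S + A = 7 + 3 = 10 = T_{12}.

(7, 3)


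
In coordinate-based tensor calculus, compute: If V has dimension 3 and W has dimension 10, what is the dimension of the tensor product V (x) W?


The dimension of a tensor product is the product of dimensions.
dim(V) = 3, dim(W) = 10
dim(V (x) W) = 3 * 10 = 30

30


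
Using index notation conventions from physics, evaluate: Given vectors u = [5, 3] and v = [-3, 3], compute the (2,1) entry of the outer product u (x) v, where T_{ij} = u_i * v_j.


The outer product entry T_{ij} = u_i * v_j.
We need i=2, j=1.
u_2 = 3, v_1 = -3
T_{2,1} = 3 * -3 = -9

-9


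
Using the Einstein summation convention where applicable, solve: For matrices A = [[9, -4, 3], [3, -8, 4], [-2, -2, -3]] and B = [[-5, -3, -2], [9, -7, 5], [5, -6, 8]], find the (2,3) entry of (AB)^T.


(AB)^T_{ij} = (AB)_{ji} = sum_k A_{jk} B_{ki}.
For i=2, j=3 we need (AB)_{32}:
A_{31} * B_{12} = -2 * -3 = 6
A_{32} * B_{22} = -2 * -7 = 14
A_{33} * B_{32} = -3 * -6 = 18
Sum = 6 + 14 + 18 = 38

38


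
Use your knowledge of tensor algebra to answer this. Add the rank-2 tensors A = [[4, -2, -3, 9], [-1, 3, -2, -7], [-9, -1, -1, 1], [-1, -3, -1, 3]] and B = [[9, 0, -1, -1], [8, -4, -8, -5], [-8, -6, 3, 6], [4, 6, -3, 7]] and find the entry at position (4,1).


Tensor addition is component-wise: (A + B)_{ij} = A_{ij} + B_{ij}.
A_{41} = -1
B_{41} = 4
(A + B)_{41} = -1 + 4 = 3

3


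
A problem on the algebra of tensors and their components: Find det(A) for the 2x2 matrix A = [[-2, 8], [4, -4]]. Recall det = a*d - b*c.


For a 2x2 matrix [[a, b], [c, d]], det = a*d - b*c.
a = -2, b = 8, c = 4, d = -4
a*d = -2 * -4 = 8
b*c = 8 * 4 = 32
det = 8 - 32 = -24

-24


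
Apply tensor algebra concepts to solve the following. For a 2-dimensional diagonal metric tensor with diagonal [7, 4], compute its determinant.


For a diagonal metric, the determinant is the product of diagonal entries.
Diagonal entries: 7, 4
det(g) = 7 * 4 = 28

28


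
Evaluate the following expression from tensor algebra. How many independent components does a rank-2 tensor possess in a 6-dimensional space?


The number of components of a rank-r tensor in d dimensions is d^r.
Here d = 6 and r = 2.
6^2 = 36

36


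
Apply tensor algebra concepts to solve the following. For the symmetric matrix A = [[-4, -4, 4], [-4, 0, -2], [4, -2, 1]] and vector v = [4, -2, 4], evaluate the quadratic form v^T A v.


First compute Av:
(Av)_1 = -4*4 + -4*-2 + 4*4 = 8
(Av)_2 = -4*4 + 0*-2 + -2*4 = -24
(Av)_3 = 4*4 + -2*-2 + 1*4 = 24
Av = [8, -24, 24]
Then v^T (Av) = 4*8 + -2*-24 + 4*24
= 32 + 48 + 96 = 176

176


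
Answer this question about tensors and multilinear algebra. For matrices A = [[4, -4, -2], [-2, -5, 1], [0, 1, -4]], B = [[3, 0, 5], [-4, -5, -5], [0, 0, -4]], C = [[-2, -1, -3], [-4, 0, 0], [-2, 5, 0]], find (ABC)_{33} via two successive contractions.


(ABC)_{33} = sum_m (AB)_{3m} C_{m3}. First compute row 3 of AB.
(AB)_{31} = 0*3 + 1*-4 + -4*0 = -4
(AB)_{32} = 0*0 + 1*-5 + -4*0 = -5
(AB)_{33} = 0*5 + 1*-5 + -4*-4 = 11
Now contract with column 3 of C:
(AB)_{31} * C_{13} = -4 * -3 = 12
(AB)_{32} * C_{23} = -5 * 0 = 0
(AB)_{33} * C_{33} = 11 * 0 = 0
(ABC)_{33} = 12 + 0 + 0 = 12

12


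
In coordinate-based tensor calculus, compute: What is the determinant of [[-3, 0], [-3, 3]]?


For a 2x2 matrix [[a, b], [c, d]], det = a*d - b*c.
a = -3, b = 0, c = -3, d = 3
a*d = -3 * 3 = -9
b*c = 0 * -3 = 0
det = -9 - 0 = -9

-9


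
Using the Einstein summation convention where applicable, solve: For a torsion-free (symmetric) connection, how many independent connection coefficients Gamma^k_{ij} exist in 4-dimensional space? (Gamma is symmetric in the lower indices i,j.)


Christoffel symbols Gamma^k_{ij} are symmetric in i,j, so there are d * d(d+1)/2 independent symbols.
d = 4
d(d+1)/2 = 4 * 5 / 2 = 10
Total = 4 * 10 = 40

40


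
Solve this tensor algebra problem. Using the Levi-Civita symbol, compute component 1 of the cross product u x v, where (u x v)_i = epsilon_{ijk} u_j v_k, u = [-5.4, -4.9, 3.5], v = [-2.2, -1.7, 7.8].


(u x v)_1 = sum_{j,k} epsilon_{1jk} u_j v_k. Only permutations of (1,2,3) contribute; the two non-zero terms are:
eps_{123} u_2 v_3 = 1 * -4.9 * 7.8 = -38.22
eps_{132} u_3 v_2 = -1 * 3.5 * -1.7 = 5.95
(u x v)_1 = -32.27

-32.27


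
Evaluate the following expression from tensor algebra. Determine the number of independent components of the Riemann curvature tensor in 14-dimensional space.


The Riemann tensor in d dimensions has d^2(d^2 - 1)/12 independent components.
d = 14, so d^2 = 196
d^2 - 1 = 195
d^2(d^2 - 1) = 196 * 195 = 38220
Divide by 12: 38220 / 12 = 3185

3185


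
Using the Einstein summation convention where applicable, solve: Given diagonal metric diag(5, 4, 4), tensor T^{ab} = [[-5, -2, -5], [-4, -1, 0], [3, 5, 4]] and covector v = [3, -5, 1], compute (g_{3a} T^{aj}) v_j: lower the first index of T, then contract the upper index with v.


Step 1: lower the first index. For a diagonal metric, g_{ia} T^{aj} = g_{ii} T^{ij} (no sum on i).
g_{33} = 4
S_3{}^1 = 4 * T^{31} = 4 * 3 = 12
S_3{}^2 = 4 * T^{32} = 4 * 5 = 20
S_3{}^3 = 4 * T^{33} = 4 * 4 = 16
Step 2: contract S_3{}^j with v_j.
S_3{}^1 * v_1 = 12 * 3 = 36
S_3{}^2 * v_2 = 20 * -5 = -100
S_3{}^3 * v_3 = 16 * 1 = 16
Result = 36 + -100 + 16 = -48

-48


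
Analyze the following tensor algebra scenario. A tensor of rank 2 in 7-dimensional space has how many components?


The number of components of a rank-r tensor in d dimensions is d^r.
Here d = 7 and r = 2.
7^2 = 49

49


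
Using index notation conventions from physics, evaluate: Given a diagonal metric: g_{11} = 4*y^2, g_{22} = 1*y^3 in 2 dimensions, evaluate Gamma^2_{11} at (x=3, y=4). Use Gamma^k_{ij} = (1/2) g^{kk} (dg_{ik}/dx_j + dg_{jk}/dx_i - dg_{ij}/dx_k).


For a diagonal metric, Gamma^k_{ij} = (1/2) g^{kk} (dg_{ik}/dx_j + dg_{jk}/dx_i - dg_{ij}/dx_k).
The metric is diagonal, so g_{ab} = 0 for a != b.
At the given point: g_{11} = 64, g_{22} = 64
g^{22} = 1/64
dg_{12}/dx_1 = 0 (off-diagonal)
dg_{12}/dx_1 = 0 (off-diagonal)
dg_{11}/dx_2 = dg_{11}/dx_2 = 32
Numerator = 0 + 0 - 32 = -32
Gamma^2_{11} = -32 / (2 * 64) = -1/4

-1/4


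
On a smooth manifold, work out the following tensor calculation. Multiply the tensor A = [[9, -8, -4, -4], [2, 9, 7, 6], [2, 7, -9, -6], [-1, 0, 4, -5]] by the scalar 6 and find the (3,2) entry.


Scalar multiplication: (cA)_{ij} = c * A_{ij}.
c = 6
A_{32} = 7
(cA)_{32} = 6 * 7 = 42

42


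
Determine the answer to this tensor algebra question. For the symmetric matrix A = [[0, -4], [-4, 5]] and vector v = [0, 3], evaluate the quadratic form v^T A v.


First compute Av:
(Av)_1 = 0*0 + -4*3 = -12
(Av)_2 = -4*0 + 5*3 = 15
Av = [-12, 15]
Then v^T (Av) = 0*-12 + 3*15
= 0 + 45 = 45

45


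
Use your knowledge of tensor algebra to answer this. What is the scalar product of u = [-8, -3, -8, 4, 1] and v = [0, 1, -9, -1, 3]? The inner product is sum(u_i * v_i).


The inner product u . v = sum of u_i * v_i.
Term-by-term: -8 * 0, -3 * 1, -8 * -9, 4 * -1, 1 * 3
Products: 0, -3, 72, -4, 3
Sum = 0 + -3 + 72 + -4 + 3 = 68

68


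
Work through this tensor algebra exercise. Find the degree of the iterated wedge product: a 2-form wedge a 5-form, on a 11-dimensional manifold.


The degree of a wedge product is the sum of the degrees of the individual forms.
Degrees: 2, 5
Total degree = 2 + 5 = 7

7


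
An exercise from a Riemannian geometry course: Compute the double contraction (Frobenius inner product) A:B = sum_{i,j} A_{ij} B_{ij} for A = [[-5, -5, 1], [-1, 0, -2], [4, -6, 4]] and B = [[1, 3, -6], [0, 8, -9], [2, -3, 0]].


A:B = sum over all i,j of A_{ij} * B_{ij}.
Row 1: -5*1=-5, -5*3=-15, 1*-6=-6 => row sum = -26
Row 2: -1*0=0, 0*8=0, -2*-9=18 => row sum = 18
Row 3: 4*2=8, -6*-3=18, 4*0=0 => row sum = 26
Total = -26 + 18 + 26 = 18

18


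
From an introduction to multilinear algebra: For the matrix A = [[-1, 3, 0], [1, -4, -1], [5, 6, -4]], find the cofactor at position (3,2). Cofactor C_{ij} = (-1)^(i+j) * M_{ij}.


To find cofactor C_{32}, delete row 3 and column 2.
The resulting 2x2 submatrix is: [[-1, 0], [1, -1]]
Minor M_{32} = -1*-1 - 0*1
  = 1 - 0 = 1
Sign = (-1)^(3+2) = (-1)^5 = -1
Cofactor C_{32} = -1 * 1 = -1

-1


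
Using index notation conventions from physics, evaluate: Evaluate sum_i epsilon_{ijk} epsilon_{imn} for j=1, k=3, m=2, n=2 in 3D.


Using the identity: epsilon_{ijk} epsilon_{imn} = delta_{jm} delta_{kn} - delta_{jn} delta_{km}.
delta_{12} = 0
delta_{32} = 0
delta_{12} = 0
delta_{32} = 0
Result = 0 * 0 - 0 * 0 = 0 - 0 = 0

0


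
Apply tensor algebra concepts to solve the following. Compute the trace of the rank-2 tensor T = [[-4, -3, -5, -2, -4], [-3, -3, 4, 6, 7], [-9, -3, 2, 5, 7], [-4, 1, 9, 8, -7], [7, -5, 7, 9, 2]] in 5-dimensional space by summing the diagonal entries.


The contraction (trace) of a rank-2 tensor is the sum of its diagonal elements.
Diagonal entries: A[1,1] = -4, A[2,2] = -3, A[3,3] = 2, A[4,4] = 8, A[5,5] = 2
Tr(A) = -4 + -3 + 2 + 8 + 2 = 5

5


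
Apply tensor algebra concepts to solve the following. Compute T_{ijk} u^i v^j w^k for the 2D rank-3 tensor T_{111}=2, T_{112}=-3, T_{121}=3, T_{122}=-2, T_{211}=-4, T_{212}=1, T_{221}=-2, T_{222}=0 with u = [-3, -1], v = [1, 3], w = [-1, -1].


S = sum over i,j,k of T_{ijk} u_i v_j w_k. Expanding all 8 terms:
T_{111}*u_1*v_1*w_1 = 2*-3*1*-1 = 6  (running total: 6)
T_{112}*u_1*v_1*w_2 = -3*-3*1*-1 = -9  (running total: -3)
T_{121}*u_1*v_2*w_1 = 3*-3*3*-1 = 27  (running total: 24)
T_{122}*u_1*v_2*w_2 = -2*-3*3*-1 = -18  (running total: 6)
T_{211}*u_2*v_1*w_1 = -4*-1*1*-1 = -4  (running total: 2)
T_{212}*u_2*v_1*w_2 = 1*-1*1*-1 = 1  (running total: 3)
T_{221}*u_2*v_2*w_1 = -2*-1*3*-1 = -6  (running total: -3)
T_{222}*u_2*v_2*w_2 = 0*-1*3*-1 = 0  (running total: -3)
S = -3

-3


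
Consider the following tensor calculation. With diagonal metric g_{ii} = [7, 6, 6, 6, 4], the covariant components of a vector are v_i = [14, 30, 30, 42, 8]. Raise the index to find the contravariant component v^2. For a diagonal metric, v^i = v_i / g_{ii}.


To raise an index with a diagonal metric: v^i = v_i / g_{ii}.
For index 2: v_2 = 30, g_{22} = 6
v^2 = 30 / 6 = 5

5


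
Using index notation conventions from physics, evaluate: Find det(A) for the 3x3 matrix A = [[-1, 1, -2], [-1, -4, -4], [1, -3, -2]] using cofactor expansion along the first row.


Expanding along the first row, det(A) = a11*M_11 - a12*M_12 + a13*M_13, where M_1j is the (1,j) minor.
Minor M_11 = -4*-2 - -4*-3 = -4
Minor M_12 = -1*-2 - -4*1 = 6
Minor M_13 = -1*-3 - -4*1 = 7
det = -1*(-4) - 1*(6) + -2*(7)
    = 4 - 6 + -14
    = -16

-16


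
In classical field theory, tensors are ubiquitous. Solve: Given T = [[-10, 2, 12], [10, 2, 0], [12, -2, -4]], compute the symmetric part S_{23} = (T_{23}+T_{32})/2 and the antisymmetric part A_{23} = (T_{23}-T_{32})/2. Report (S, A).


T_{23} = 0
T_{32} = -2
S_{23} = (0 + -2)/2 = -2/2 = -1
A_{23} = (0 - -2)/2 = 2/2 = 1
Check: S + A = -1 + 1 = 0 = T_{23}.

(-1, 1)


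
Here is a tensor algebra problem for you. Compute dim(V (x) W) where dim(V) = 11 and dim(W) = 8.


The dimension of a tensor product is the product of dimensions.
dim(V) = 11, dim(W) = 8
dim(V (x) W) = 11 * 8 = 88

88


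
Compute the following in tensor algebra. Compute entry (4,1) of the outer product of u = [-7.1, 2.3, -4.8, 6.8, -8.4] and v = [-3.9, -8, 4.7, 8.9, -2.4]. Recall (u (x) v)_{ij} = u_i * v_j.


The outer product entry T_{ij} = u_i * v_j.
We need i=4, j=1.
u_4 = 6.8, v_1 = -3.9
T_{4,1} = 6.8 * -3.9 = -26.52

-26.52


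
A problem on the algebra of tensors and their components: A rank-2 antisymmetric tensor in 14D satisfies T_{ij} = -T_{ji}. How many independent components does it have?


An antisymmetric rank-2 tensor satisfies A_{ij} = -A_{ji}, so diagonal entries are zero.
The independent components are the upper-triangular entries: C(n, 2) = n(n-1)/2.
n = 14
C(14, 2) = 14 * 13 / 2 = 182 / 2 = 91

91


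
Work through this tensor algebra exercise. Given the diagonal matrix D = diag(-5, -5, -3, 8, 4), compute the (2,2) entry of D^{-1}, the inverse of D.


For a diagonal matrix, the inverse has entries (D^{-1})_{ii} = 1/d_{ii}.
The diagonal entries are: d_{11} = -5, d_{22} = -5, d_{33} = -3, d_{44} = 8, d_{55} = 4
We need (D^{-1})_{22} = 1/d_{22} = 1/-5 = -1/5

-1/5


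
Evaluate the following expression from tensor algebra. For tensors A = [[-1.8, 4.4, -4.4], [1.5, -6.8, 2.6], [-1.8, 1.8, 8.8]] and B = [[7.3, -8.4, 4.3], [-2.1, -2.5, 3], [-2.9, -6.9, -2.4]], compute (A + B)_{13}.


Tensor addition is component-wise: (A + B)_{ij} = A_{ij} + B_{ij}.
A_{13} = -4.4
B_{13} = 4.3
(A + B)_{13} = -4.4 + 4.3 = -0.1

-0.1


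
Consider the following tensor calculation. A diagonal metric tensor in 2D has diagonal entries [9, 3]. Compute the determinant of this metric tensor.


For a diagonal metric, the determinant is the product of diagonal entries.
Diagonal entries: 9, 3
det(g) = 9 * 3 = 27

27


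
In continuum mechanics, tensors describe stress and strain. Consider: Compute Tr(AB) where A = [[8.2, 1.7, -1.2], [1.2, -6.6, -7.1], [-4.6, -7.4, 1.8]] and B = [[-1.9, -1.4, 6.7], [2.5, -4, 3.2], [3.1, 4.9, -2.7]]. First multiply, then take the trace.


Tr(AB) = sum_i (AB)_{ii} where (AB)_{ii} = sum_k A_{ik} B_{ki}.
(AB)_{11} = 8.2*-1.9 + 1.7*2.5 + -1.2*3.1 = -15.05
(AB)_{22} = 1.2*-1.4 + -6.6*-4 + -7.1*4.9 = -10.07
(AB)_{33} = -4.6*6.7 + -7.4*3.2 + 1.8*-2.7 = -59.36
Tr(AB) = -15.05 + -10.07 + -59.36 = -84.48

-84.48


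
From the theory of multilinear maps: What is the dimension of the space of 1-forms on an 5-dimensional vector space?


The dimension of the space of p-forms on an n-dimensional space is C(n, p).
n = 5, p = 1
C(5, 1) = 5! / (1! * 4!) = 5

5


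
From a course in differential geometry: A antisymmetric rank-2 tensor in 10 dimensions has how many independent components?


A antisymmetric rank-2 tensor in d dimensions has d(d-1)/2 independent components.
d = 10
d(d-1)/2 = 10 * 9 / 2 = 90 / 2 = 45

45


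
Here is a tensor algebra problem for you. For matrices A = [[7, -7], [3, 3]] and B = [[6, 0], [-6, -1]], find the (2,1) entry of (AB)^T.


(AB)^T_{ij} = (AB)_{ji} = sum_k A_{jk} B_{ki}.
For i=2, j=1 we need (AB)_{12}:
A_{11} * B_{12} = 7 * 0 = 0
A_{12} * B_{22} = -7 * -1 = 7
Sum = 0 + 7 = 7

7


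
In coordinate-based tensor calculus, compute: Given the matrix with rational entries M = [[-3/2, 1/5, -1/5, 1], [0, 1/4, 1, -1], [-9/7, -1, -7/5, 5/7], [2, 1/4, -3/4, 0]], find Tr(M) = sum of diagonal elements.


The trace is the sum of diagonal entries.
Diagonal: M[1,1] = -3/2, M[2,2] = 1/4, M[3,3] = -7/5, M[4,4] = 0
Tr(M) = -3/2 + 1/4 + -7/5 + 0
Computing step by step:
After adding M[1,1]: -3/2
After adding M[2,2]: -5/4
After adding M[3,3]: -53/20
After adding M[4,4]: -53/20
Tr(M) = -53/20

-53/20


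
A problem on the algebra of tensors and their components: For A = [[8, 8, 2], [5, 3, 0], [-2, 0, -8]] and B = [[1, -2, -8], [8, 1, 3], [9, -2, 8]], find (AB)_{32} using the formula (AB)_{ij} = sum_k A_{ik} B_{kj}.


(AB)_{ij} = sum_k A_{ik} B_{kj}.
For i=3, j=2:
A_{31} * B_{12} = -2 * -2 = 4
A_{32} * B_{22} = 0 * 1 = 0
A_{33} * B_{32} = -8 * -2 = 16
Sum = 4 + 0 + 16 = 20

20


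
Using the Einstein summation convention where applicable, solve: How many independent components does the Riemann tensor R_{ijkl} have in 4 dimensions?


The Riemann tensor in d dimensions has d^2(d^2 - 1)/12 independent components.
d = 4, so d^2 = 16
d^2 - 1 = 15
d^2(d^2 - 1) = 16 * 15 = 240
Divide by 12: 240 / 12 = 20

20


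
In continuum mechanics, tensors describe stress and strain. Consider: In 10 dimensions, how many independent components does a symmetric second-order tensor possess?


A symmetric rank-2 tensor in d dimensions has d(d+1)/2 independent components.
d = 10
d(d+1)/2 = 10 * 11 / 2 = 110 / 2 = 55

55


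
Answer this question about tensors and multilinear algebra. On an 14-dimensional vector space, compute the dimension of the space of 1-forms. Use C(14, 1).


The dimension of the space of p-forms on an n-dimensional space is C(n, p).
n = 14, p = 1
C(14, 1) = 14! / (1! * 13!) = 14

14


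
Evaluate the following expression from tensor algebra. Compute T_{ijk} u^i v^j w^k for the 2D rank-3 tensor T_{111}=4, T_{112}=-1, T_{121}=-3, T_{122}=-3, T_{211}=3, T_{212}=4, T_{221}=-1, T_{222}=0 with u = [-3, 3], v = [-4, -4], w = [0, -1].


S = sum over i,j,k of T_{ijk} u_i v_j w_k. Expanding all 8 terms:
T_{111}*u_1*v_1*w_1 = 4*-3*-4*0 = 0  (running total: 0)
T_{112}*u_1*v_1*w_2 = -1*-3*-4*-1 = 12  (running total: 12)
T_{121}*u_1*v_2*w_1 = -3*-3*-4*0 = 0  (running total: 12)
T_{122}*u_1*v_2*w_2 = -3*-3*-4*-1 = 36  (running total: 48)
T_{211}*u_2*v_1*w_1 = 3*3*-4*0 = 0  (running total: 48)
T_{212}*u_2*v_1*w_2 = 4*3*-4*-1 = 48  (running total: 96)
T_{221}*u_2*v_2*w_1 = -1*3*-4*0 = 0  (running total: 96)
T_{222}*u_2*v_2*w_2 = 0*3*-4*-1 = 0  (running total: 96)
S = 96

96


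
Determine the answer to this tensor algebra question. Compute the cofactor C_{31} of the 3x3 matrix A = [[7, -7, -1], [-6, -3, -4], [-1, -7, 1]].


To find cofactor C_{31}, delete row 3 and column 1.
The resulting 2x2 submatrix is: [[-7, -1], [-3, -4]]
Minor M_{31} = -7*-4 - -1*-3
  = 28 - 3 = 25
Sign = (-1)^(3+1) = (-1)^4 = 1
Cofactor C_{31} = 1 * 25 = 25

25


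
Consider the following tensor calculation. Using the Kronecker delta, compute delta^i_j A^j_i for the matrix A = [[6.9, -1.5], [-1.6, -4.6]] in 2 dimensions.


The contraction (trace) of a rank-2 tensor is the sum of its diagonal elements.
Diagonal entries: A[1,1] = 6.9, A[2,2] = -4.6
Tr(A) = 6.9 + -4.6 = 2.3

2.3


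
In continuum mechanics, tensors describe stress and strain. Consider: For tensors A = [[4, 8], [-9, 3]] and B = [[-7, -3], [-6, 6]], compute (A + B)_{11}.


Tensor addition is component-wise: (A + B)_{ij} = A_{ij} + B_{ij}.
A_{11} = 4
B_{11} = -7
(A + B)_{11} = 4 + -7 = -3

-3


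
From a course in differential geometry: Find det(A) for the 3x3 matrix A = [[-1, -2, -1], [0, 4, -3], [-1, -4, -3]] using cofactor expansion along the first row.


Expanding along the first row, det(A) = a11*M_11 - a12*M_12 + a13*M_13, where M_1j is the (1,j) minor.
Minor M_11 = 4*-3 - -3*-4 = -24
Minor M_12 = 0*-3 - -3*-1 = -3
Minor M_13 = 0*-4 - 4*-1 = 4
det = -1*(-24) - -2*(-3) + -1*(4)
    = 24 - 6 + -4
    = 14

14


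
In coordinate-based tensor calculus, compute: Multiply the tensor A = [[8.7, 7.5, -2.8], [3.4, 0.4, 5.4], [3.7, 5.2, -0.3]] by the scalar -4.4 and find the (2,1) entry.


Scalar multiplication: (cA)_{ij} = c * A_{ij}.
c = -4.4
A_{21} = 3.4
(cA)_{21} = -4.4 * 3.4 = -14.96

-14.96


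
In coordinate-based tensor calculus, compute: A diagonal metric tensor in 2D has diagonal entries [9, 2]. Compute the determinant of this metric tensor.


For a diagonal metric, the determinant is the product of diagonal entries.
Diagonal entries: 9, 2
det(g) = 9 * 2 = 18

18


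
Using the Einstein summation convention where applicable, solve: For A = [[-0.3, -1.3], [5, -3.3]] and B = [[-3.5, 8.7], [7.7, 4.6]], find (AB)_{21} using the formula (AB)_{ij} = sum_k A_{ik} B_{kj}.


(AB)_{ij} = sum_k A_{ik} B_{kj}.
For i=2, j=1:
A_{21} * B_{11} = 5 * -3.5 = -17.5
A_{22} * B_{21} = -3.3 * 7.7 = -25.41
Sum = -17.5 + -25.41 = -42.91

-42.91


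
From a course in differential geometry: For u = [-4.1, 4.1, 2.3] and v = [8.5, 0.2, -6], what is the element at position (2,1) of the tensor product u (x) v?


The outer product entry T_{ij} = u_i * v_j.
We need i=2, j=1.
u_2 = 4.1, v_1 = 8.5
T_{2,1} = 4.1 * 8.5 = 34.85

34.85


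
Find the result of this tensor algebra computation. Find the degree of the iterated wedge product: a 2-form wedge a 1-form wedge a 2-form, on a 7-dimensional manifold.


The degree of a wedge product is the sum of the degrees of the individual forms.
Degrees: 2, 1, 2
Total degree = 2 + 1 + 2 = 5

5


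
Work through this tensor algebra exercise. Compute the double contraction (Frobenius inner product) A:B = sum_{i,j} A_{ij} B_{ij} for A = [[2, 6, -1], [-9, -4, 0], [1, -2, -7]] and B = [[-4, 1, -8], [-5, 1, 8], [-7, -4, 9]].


A:B = sum over all i,j of A_{ij} * B_{ij}.
Row 1: 2*-4=-8, 6*1=6, -1*-8=8 => row sum = 6
Row 2: -9*-5=45, -4*1=-4, 0*8=0 => row sum = 41
Row 3: 1*-7=-7, -2*-4=8, -7*9=-63 => row sum = -62
Total = 6 + 41 + -62 = -15

-15


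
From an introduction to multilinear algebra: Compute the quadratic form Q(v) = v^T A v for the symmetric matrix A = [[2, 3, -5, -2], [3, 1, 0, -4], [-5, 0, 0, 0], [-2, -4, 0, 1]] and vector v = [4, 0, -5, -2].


First compute Av:
(Av)_1 = 2*4 + 3*0 + -5*-5 + -2*-2 = 37
(Av)_2 = 3*4 + 1*0 + 0*-5 + -4*-2 = 20
(Av)_3 = -5*4 + 0*0 + 0*-5 + 0*-2 = -20
(Av)_4 = -2*4 + -4*0 + 0*-5 + 1*-2 = -10
Av = [37, 20, -20, -10]
Then v^T (Av) = 4*37 + 0*20 + -5*-20 + -2*-10
= 148 + 0 + 100 + 20 = 268

268


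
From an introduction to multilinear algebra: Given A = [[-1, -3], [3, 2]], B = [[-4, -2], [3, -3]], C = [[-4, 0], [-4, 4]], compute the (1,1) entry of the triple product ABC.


(ABC)_{11} = sum_m (AB)_{1m} C_{m1}. First compute row 1 of AB.
(AB)_{11} = -1*-4 + -3*3 = -5
(AB)_{12} = -1*-2 + -3*-3 = 11
Now contract with column 1 of C:
(AB)_{11} * C_{11} = -5 * -4 = 20
(AB)_{12} * C_{21} = 11 * -4 = -44
(ABC)_{11} = 20 + -44 = -24

-24


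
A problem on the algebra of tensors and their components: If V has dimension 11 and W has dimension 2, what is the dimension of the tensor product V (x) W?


The dimension of a tensor product is the product of dimensions.
dim(V) = 11, dim(W) = 2
dim(V (x) W) = 11 * 2 = 22

22


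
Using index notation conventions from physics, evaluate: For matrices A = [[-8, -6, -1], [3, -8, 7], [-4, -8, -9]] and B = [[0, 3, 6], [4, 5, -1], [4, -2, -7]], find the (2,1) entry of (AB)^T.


(AB)^T_{ij} = (AB)_{ji} = sum_k A_{jk} B_{ki}.
For i=2, j=1 we need (AB)_{12}:
A_{11} * B_{12} = -8 * 3 = -24
A_{12} * B_{22} = -6 * 5 = -30
A_{13} * B_{32} = -1 * -2 = 2
Sum = -24 + -30 + 2 = -52

-52


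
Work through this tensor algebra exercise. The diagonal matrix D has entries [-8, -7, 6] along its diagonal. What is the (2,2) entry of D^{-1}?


For a diagonal matrix, the inverse has entries (D^{-1})_{ii} = 1/d_{ii}.
The diagonal entries are: d_{11} = -8, d_{22} = -7, d_{33} = 6
We need (D^{-1})_{22} = 1/d_{22} = 1/-7 = -1/7

-1/7


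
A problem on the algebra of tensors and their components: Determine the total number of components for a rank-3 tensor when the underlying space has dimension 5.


The number of components of a rank-r tensor in d dimensions is d^r.
Here d = 5 and r = 3.
5^3 = 125

125


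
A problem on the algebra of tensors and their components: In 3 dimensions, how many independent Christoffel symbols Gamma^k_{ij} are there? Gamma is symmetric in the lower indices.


Christoffel symbols Gamma^k_{ij} are symmetric in i,j, so there are d * d(d+1)/2 independent symbols.
d = 3
d(d+1)/2 = 3 * 4 / 2 = 6
Total = 3 * 6 = 18

18


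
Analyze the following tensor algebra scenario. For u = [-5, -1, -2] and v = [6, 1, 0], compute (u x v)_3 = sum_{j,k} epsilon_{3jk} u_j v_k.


(u x v)_3 = sum_{j,k} epsilon_{3jk} u_j v_k. Only permutations of (1,2,3) contribute; the two non-zero terms are:
eps_{312} u_1 v_2 = 1 * -5 * 1 = -5
eps_{321} u_2 v_1 = -1 * -1 * 6 = 6
(u x v)_3 = 1

1


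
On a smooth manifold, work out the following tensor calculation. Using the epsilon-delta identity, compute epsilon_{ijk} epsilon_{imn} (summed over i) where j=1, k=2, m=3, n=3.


Using the identity: epsilon_{ijk} epsilon_{imn} = delta_{jm} delta_{kn} - delta_{jn} delta_{km}.
delta_{13} = 0
delta_{23} = 0
delta_{13} = 0
delta_{23} = 0
Result = 0 * 0 - 0 * 0 = 0 - 0 = 0

0


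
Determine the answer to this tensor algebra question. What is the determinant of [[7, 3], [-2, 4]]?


For a 2x2 matrix [[a, b], [c, d]], det = a*d - b*c.
a = 7, b = 3, c = -2, d = 4
a*d = 7 * 4 = 28
b*c = 3 * -2 = -6
det = 28 - -6 = 34

34


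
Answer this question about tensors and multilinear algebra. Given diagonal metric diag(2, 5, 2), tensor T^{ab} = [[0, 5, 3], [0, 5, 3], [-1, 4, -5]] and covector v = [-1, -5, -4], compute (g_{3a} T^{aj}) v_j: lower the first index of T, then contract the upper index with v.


Step 1: lower the first index. For a diagonal metric, g_{ia} T^{aj} = g_{ii} T^{ij} (no sum on i).
g_{33} = 2
S_3{}^1 = 2 * T^{31} = 2 * -1 = -2
S_3{}^2 = 2 * T^{32} = 2 * 4 = 8
S_3{}^3 = 2 * T^{33} = 2 * -5 = -10
Step 2: contract S_3{}^j with v_j.
S_3{}^1 * v_1 = -2 * -1 = 2
S_3{}^2 * v_2 = 8 * -5 = -40
S_3{}^3 * v_3 = -10 * -4 = 40
Result = 2 + -40 + 40 = 2

2


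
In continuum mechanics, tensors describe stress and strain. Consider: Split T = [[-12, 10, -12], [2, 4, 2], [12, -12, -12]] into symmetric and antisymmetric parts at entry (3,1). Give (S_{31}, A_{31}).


T_{31} = 12
T_{13} = -12
S_{31} = (12 + -12)/2 = 0/2 = 0
A_{31} = (12 - -12)/2 = 24/2 = 12
Check: S + A = 0 + 12 = 12 = T_{31}.

(0, 12)


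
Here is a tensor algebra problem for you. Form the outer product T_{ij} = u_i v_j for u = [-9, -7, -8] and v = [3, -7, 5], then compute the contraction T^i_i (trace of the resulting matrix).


The outer product gives T_{ij} = u_i v_j.
The trace (contraction) is Tr(T) = sum_i T_{ii} = sum_i u_i v_i.
Diagonal entries:
T_{11} = u_1 * v_1 = -9 * 3 = -27
T_{22} = u_2 * v_2 = -7 * -7 = 49
T_{33} = u_3 * v_3 = -8 * 5 = -40
Tr(T) = -27 + 49 + -40 = -18

-18


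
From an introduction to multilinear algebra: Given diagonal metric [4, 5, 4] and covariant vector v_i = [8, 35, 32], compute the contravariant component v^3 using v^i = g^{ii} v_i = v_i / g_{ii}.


To raise an index with a diagonal metric: v^i = v_i / g_{ii}.
For index 3: v_3 = 32, g_{33} = 4
v^3 = 32 / 4 = 8

8


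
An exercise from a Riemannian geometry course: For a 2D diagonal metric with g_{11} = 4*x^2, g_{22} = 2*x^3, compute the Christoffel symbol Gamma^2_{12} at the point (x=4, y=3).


For a diagonal metric, Gamma^k_{ij} = (1/2) g^{kk} (dg_{ik}/dx_j + dg_{jk}/dx_i - dg_{ij}/dx_k).
The metric is diagonal, so g_{ab} = 0 for a != b.
At the given point: g_{11} = 64, g_{22} = 128
g^{22} = 1/128
dg_{12}/dx_2 = 0 (off-diagonal)
dg_{22}/dx_1 = dg_{22}/dx_1 = 96
dg_{12}/dx_2 = 0 (off-diagonal)
Numerator = 0 + 96 - 0 = 96
Gamma^2_{12} = 96 / (2 * 128) = 3/8

3/8


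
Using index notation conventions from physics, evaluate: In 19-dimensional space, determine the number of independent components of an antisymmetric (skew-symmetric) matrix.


An antisymmetric rank-2 tensor satisfies A_{ij} = -A_{ji}, so diagonal entries are zero.
The independent components are the upper-triangular entries: C(n, 2) = n(n-1)/2.
n = 19
C(19, 2) = 19 * 18 / 2 = 342 / 2 = 171

171


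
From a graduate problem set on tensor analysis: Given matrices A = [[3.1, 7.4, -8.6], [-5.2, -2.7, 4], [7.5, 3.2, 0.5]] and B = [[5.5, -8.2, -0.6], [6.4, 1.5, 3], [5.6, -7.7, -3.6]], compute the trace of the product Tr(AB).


Tr(AB) = sum_i (AB)_{ii} where (AB)_{ii} = sum_k A_{ik} B_{ki}.
(AB)_{11} = 3.1*5.5 + 7.4*6.4 + -8.6*5.6 = 16.25
(AB)_{22} = -5.2*-8.2 + -2.7*1.5 + 4*-7.7 = 7.79
(AB)_{33} = 7.5*-0.6 + 3.2*3 + 0.5*-3.6 = 3.3
Tr(AB) = 16.25 + 7.79 + 3.3 = 27.34

27.34


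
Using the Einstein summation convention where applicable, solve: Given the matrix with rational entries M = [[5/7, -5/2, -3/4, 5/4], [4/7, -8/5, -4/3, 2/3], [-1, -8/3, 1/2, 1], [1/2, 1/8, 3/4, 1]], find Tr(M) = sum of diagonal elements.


The trace is the sum of diagonal entries.
Diagonal: M[1,1] = 5/7, M[2,2] = -8/5, M[3,3] = 1/2, M[4,4] = 1
Tr(M) = 5/7 + -8/5 + 1/2 + 1
Computing step by step:
After adding M[1,1]: 5/7
After adding M[2,2]: -31/35
After adding M[3,3]: -27/70
After adding M[4,4]: 43/70
Tr(M) = 43/70

43/70


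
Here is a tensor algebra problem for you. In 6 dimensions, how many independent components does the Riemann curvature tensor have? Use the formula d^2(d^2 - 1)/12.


The Riemann tensor in d dimensions has d^2(d^2 - 1)/12 independent components.
d = 6, so d^2 = 36
d^2 - 1 = 35
d^2(d^2 - 1) = 36 * 35 = 1260
Divide by 12: 1260 / 12 = 105

105


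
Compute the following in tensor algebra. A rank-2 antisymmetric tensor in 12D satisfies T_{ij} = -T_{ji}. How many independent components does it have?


An antisymmetric rank-2 tensor satisfies A_{ij} = -A_{ji}, so diagonal entries are zero.
The independent components are the upper-triangular entries: C(n, 2) = n(n-1)/2.
n = 12
C(12, 2) = 12 * 11 / 2 = 132 / 2 = 66

66


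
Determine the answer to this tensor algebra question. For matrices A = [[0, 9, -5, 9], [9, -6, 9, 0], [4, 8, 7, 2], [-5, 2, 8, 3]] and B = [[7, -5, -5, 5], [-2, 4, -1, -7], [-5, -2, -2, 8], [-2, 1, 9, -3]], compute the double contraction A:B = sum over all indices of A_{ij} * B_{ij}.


A:B = sum over all i,j of A_{ij} * B_{ij}.
Row 1: 0*7=0, 9*-5=-45, -5*-5=25, 9*5=45 => row sum = 25
Row 2: 9*-2=-18, -6*4=-24, 9*-1=-9, 0*-7=0 => row sum = -51
Row 3: 4*-5=-20, 8*-2=-16, 7*-2=-14, 2*8=16 => row sum = -34
Row 4: -5*-2=10, 2*1=2, 8*9=72, 3*-3=-9 => row sum = 75
Total = 25 + -51 + -34 + 75 = 15

15


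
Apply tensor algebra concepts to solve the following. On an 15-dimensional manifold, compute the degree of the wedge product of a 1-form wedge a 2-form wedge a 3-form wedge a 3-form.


The degree of a wedge product is the sum of the degrees of the individual forms.
Degrees: 1, 2, 3, 3
Total degree = 1 + 2 + 3 + 3 = 9

9


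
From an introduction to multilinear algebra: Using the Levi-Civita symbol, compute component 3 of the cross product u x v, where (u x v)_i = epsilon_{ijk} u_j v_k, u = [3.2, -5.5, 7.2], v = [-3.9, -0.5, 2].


(u x v)_3 = sum_{j,k} epsilon_{3jk} u_j v_k. Only permutations of (1,2,3) contribute; the two non-zero terms are:
eps_{312} u_1 v_2 = 1 * 3.2 * -0.5 = -1.6
eps_{321} u_2 v_1 = -1 * -5.5 * -3.9 = -21.45
(u x v)_3 = -23.05

-23.05


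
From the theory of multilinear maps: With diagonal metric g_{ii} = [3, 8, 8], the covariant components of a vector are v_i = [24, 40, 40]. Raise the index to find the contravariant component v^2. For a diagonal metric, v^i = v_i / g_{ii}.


To raise an index with a diagonal metric: v^i = v_i / g_{ii}.
For index 2: v_2 = 40, g_{22} = 8
v^2 = 40 / 8 = 5

5


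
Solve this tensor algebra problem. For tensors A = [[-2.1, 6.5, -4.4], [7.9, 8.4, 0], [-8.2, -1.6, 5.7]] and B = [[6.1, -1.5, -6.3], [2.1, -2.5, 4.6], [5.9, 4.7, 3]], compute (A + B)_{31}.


Tensor addition is component-wise: (A + B)_{ij} = A_{ij} + B_{ij}.
A_{31} = -8.2
B_{31} = 5.9
(A + B)_{31} = -8.2 + 5.9 = -2.3

-2.3


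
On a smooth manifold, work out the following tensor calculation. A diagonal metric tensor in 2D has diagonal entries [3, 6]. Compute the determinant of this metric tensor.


For a diagonal metric, the determinant is the product of diagonal entries.
Diagonal entries: 3, 6
det(g) = 3 * 6 = 18

18


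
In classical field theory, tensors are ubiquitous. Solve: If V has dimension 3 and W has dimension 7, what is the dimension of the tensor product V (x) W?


The dimension of a tensor product is the product of dimensions.
dim(V) = 3, dim(W) = 7
dim(V (x) W) = 3 * 7 = 21

21


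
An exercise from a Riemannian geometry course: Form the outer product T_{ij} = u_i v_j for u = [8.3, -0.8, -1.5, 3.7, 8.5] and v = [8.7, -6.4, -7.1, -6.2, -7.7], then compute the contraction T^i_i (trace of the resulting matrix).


The outer product gives T_{ij} = u_i v_j.
The trace (contraction) is Tr(T) = sum_i T_{ii} = sum_i u_i v_i.
Diagonal entries:
T_{11} = u_1 * v_1 = 8.3 * 8.7 = 72.21
T_{22} = u_2 * v_2 = -0.8 * -6.4 = 5.12
T_{33} = u_3 * v_3 = -1.5 * -7.1 = 10.65
T_{44} = u_4 * v_4 = 3.7 * -6.2 = -22.94
T_{55} = u_5 * v_5 = 8.5 * -7.7 = -65.45
Tr(T) = 72.21 + 5.12 + 10.65 + -22.94 + -65.45 = -0.41

-0.41


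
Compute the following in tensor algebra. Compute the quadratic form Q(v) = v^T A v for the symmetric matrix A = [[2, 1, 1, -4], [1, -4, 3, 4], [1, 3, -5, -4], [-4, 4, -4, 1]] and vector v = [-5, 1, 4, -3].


First compute Av:
(Av)_1 = 2*-5 + 1*1 + 1*4 + -4*-3 = 7
(Av)_2 = 1*-5 + -4*1 + 3*4 + 4*-3 = -9
(Av)_3 = 1*-5 + 3*1 + -5*4 + -4*-3 = -10
(Av)_4 = -4*-5 + 4*1 + -4*4 + 1*-3 = 5
Av = [7, -9, -10, 5]
Then v^T (Av) = -5*7 + 1*-9 + 4*-10 + -3*5
= -35 + -9 + -40 + -15 = -99

-99


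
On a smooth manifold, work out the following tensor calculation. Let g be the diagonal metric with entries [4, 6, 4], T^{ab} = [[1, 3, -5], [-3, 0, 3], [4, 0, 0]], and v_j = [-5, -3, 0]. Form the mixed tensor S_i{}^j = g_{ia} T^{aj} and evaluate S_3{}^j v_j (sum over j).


Step 1: lower the first index. For a diagonal metric, g_{ia} T^{aj} = g_{ii} T^{ij} (no sum on i).
g_{33} = 4
S_3{}^1 = 4 * T^{31} = 4 * 4 = 16
S_3{}^2 = 4 * T^{32} = 4 * 0 = 0
S_3{}^3 = 4 * T^{33} = 4 * 0 = 0
Step 2: contract S_3{}^j with v_j.
S_3{}^1 * v_1 = 16 * -5 = -80
S_3{}^2 * v_2 = 0 * -3 = 0
S_3{}^3 * v_3 = 0 * 0 = 0
Result = -80 + 0 + 0 = -80

-80


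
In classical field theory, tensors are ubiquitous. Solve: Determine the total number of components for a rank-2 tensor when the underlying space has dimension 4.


The number of components of a rank-r tensor in d dimensions is d^r.
Here d = 4 and r = 2.
4^2 = 16

16


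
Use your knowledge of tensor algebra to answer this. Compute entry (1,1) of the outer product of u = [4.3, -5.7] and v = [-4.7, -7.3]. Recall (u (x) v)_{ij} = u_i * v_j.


The outer product entry T_{ij} = u_i * v_j.
We need i=1, j=1.
u_1 = 4.3, v_1 = -4.7
T_{1,1} = 4.3 * -4.7 = -20.21

-20.21


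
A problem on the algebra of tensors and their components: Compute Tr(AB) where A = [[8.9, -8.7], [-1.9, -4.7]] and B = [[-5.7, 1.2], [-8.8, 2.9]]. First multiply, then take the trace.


Tr(AB) = sum_i (AB)_{ii} where (AB)_{ii} = sum_k A_{ik} B_{ki}.
(AB)_{11} = 8.9*-5.7 + -8.7*-8.8 = 25.83
(AB)_{22} = -1.9*1.2 + -4.7*2.9 = -15.91
Tr(AB) = 25.83 + -15.91 = 9.92

9.92


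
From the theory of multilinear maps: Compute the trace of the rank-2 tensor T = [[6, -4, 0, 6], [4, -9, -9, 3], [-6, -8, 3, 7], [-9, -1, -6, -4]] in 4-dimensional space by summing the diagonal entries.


The contraction (trace) of a rank-2 tensor is the sum of its diagonal elements.
Diagonal entries: A[1,1] = 6, A[2,2] = -9, A[3,3] = 3, A[4,4] = -4
Tr(A) = 6 + -9 + 3 + -4 = -4

-4


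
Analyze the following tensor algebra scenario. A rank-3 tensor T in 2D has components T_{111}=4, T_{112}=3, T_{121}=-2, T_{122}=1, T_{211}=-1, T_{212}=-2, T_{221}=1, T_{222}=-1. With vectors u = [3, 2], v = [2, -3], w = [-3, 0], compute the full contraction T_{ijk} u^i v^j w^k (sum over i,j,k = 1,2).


S = sum over i,j,k of T_{ijk} u_i v_j w_k. Expanding all 8 terms:
T_{111}*u_1*v_1*w_1 = 4*3*2*-3 = -72  (running total: -72)
T_{112}*u_1*v_1*w_2 = 3*3*2*0 = 0  (running total: -72)
T_{121}*u_1*v_2*w_1 = -2*3*-3*-3 = -54  (running total: -126)
T_{122}*u_1*v_2*w_2 = 1*3*-3*0 = 0  (running total: -126)
T_{211}*u_2*v_1*w_1 = -1*2*2*-3 = 12  (running total: -114)
T_{212}*u_2*v_1*w_2 = -2*2*2*0 = 0  (running total: -114)
T_{221}*u_2*v_2*w_1 = 1*2*-3*-3 = 18  (running total: -96)
T_{222}*u_2*v_2*w_2 = -1*2*-3*0 = 0  (running total: -96)
S = -96

-96


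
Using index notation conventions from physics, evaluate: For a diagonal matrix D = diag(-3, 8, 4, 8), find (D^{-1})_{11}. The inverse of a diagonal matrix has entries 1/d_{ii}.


For a diagonal matrix, the inverse has entries (D^{-1})_{ii} = 1/d_{ii}.
The diagonal entries are: d_{11} = -3, d_{22} = 8, d_{33} = 4, d_{44} = 8
We need (D^{-1})_{11} = 1/d_{11} = 1/-3 = -1/3

-1/3


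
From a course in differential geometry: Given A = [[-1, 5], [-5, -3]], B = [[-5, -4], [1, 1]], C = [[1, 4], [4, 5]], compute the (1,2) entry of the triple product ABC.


(ABC)_{12} = sum_m (AB)_{1m} C_{m2}. First compute row 1 of AB.
(AB)_{11} = -1*-5 + 5*1 = 10
(AB)_{12} = -1*-4 + 5*1 = 9
Now contract with column 2 of C:
(AB)_{11} * C_{12} = 10 * 4 = 40
(AB)_{12} * C_{22} = 9 * 5 = 45
(ABC)_{12} = 40 + 45 = 85

85


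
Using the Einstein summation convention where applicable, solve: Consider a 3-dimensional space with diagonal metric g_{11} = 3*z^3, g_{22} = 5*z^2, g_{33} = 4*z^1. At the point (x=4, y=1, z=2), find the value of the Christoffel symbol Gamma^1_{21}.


For a diagonal metric, Gamma^k_{ij} = (1/2) g^{kk} (dg_{ik}/dx_j + dg_{jk}/dx_i - dg_{ij}/dx_k).
The metric is diagonal, so g_{ab} = 0 for a != b.
At the given point: g_{11} = 24, g_{22} = 20, g_{33} = 8
g^{11} = 1/24
dg_{21}/dx_1 = 0 (off-diagonal)
dg_{11}/dx_2 = dg_{11}/dx_2 = 0
dg_{21}/dx_1 = 0 (off-diagonal)
Numerator = 0 + 0 - 0 = 0
Gamma^1_{21} = 0 / (2 * 24) = 0

0


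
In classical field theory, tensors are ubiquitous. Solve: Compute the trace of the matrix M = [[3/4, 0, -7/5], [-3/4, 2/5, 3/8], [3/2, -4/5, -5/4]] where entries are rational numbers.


The trace is the sum of diagonal entries.
Diagonal: M[1,1] = 3/4, M[2,2] = 2/5, M[3,3] = -5/4
Tr(M) = 3/4 + 2/5 + -5/4
Computing step by step:
After adding M[1,1]: 3/4
After adding M[2,2]: 23/20
After adding M[3,3]: -1/10
Tr(M) = -1/10

-1/10


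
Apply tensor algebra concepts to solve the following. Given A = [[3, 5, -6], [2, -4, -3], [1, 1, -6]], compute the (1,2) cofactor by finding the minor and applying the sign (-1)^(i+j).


To find cofactor C_{12}, delete row 1 and column 2.
The resulting 2x2 submatrix is: [[2, -3], [1, -6]]
Minor M_{12} = 2*-6 - -3*1
  = -12 - -3 = -9
Sign = (-1)^(1+2) = (-1)^3 = -1
Cofactor C_{12} = -1 * -9 = 9

9


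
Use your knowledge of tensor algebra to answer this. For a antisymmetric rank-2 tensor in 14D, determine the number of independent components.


A antisymmetric rank-2 tensor in d dimensions has d(d-1)/2 independent components.
d = 14
d(d-1)/2 = 14 * 13 / 2 = 182 / 2 = 91

91


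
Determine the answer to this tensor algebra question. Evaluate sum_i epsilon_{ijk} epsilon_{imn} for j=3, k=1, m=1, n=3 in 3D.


Using the identity: epsilon_{ijk} epsilon_{imn} = delta_{jm} delta_{kn} - delta_{jn} delta_{km}.
delta_{31} = 0
delta_{13} = 0
delta_{33} = 1
delta_{11} = 1
Result = 0 * 0 - 1 * 1 = 0 - 1 = -1

-1


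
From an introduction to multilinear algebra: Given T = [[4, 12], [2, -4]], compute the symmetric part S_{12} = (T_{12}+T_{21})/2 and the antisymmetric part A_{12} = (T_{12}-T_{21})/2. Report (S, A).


T_{12} = 12
T_{21} = 2
S_{12} = (12 + 2)/2 = 14/2 = 7
A_{12} = (12 - 2)/2 = 10/2 = 5
Check: S + A = 7 + 5 = 12 = T_{12}.

(7, 5)


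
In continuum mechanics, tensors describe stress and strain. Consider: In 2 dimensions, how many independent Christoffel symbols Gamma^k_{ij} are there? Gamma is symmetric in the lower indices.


Christoffel symbols Gamma^k_{ij} are symmetric in i,j, so there are d * d(d+1)/2 independent symbols.
d = 2
d(d+1)/2 = 2 * 3 / 2 = 3
Total = 2 * 3 = 6

6
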